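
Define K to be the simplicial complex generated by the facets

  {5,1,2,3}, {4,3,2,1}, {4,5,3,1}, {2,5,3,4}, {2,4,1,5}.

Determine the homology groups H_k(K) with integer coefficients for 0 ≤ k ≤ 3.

H_0 = Z,  H_1 = 0,  H_2 = 0,  H_3 = Z.

Order the vertices as 1 < 2 < 3 < 4 < 5. Listing each simplex with vertices in this order, K has dimension 3 with simplices:

  0-simplices (5): [1], [2], [3], [4], [5]
  1-simplices (10): [1,2], [1,3], [1,4], [1,5], [2,3], [2,4], [2,5], [3,4], [3,5], [4,5]
  2-simplices (10): [1,2,3], [1,2,4], [1,2,5], [1,3,4], [1,3,5], [1,4,5], [2,3,4], [2,3,5], [2,4,5], [3,4,5]
  3-simplices (5): [1,2,3,4], [1,2,3,5], [1,2,4,5], [1,3,4,5], [2,3,4,5]

so the chain groups are C_0 ≅ Z^5, C_1 ≅ Z^10, C_2 ≅ Z^10, C_3 ≅ Z^5.

The boundary map ∂_1: C_1 → C_0 is given by ∂[p,q] = [q] − [p]. For instance
  ∂[1,2] = [2] − [1].
The 5×10 boundary matrix has rank 4 and Smith normal form diag(1,1,1,1).

Boundary ∂_2: C_2 → C_1 acts by ∂[p,q,r] = [q,r] − [p,r] + [p,q]. For instance
  ∂[1,3,4] = [3,4] − [1,4] + [1,3],
  ∂[1,2,5] = [2,5] − [1,5] + [1,2].
As a 10×10 matrix over Z this has rank 6, with invariant factors (1,1,1,1,1,1).

∂_3: C_3 → C_2 sends each 3-simplex σ to the alternating sum Σ_i (−1)^i (σ with its i-th vertex removed). For instance
  ∂[1,2,3,4] = [2,3,4] − [1,3,4] + [1,2,4] − [1,2,3],
  ∂[1,2,3,5] = [2,3,5] − [1,3,5] + [1,2,5] − [1,2,3].
This gives a 10×5 integer matrix of rank 4; reducing to Smith normal form yields diagonal entries (1,1,1,1).

From H_k ≅ ker(∂_k) / im(∂_{k+1}) we obtain:

  H_0: rank C_0 − rank ∂_1 = 5 − 4 = 1, and the invariant factors of ∂_1 are all 1, so H_0 ≅ Z.
  H_1: rank ker ∂_1 − rank ∂_2 = (10 − 4) − 6 = 0, and the invariant factors of ∂_2 are all 1, so H_1 ≅ 0.
  H_2: rank ker ∂_2 − rank ∂_3 = (10 − 6) − 4 = 0, and the invariant factors of ∂_3 are all 1, so H_2 ≅ 0.
  H_3: rank ker ∂_3 − rank ∂_4 = (5 − 4) − 0 = 1, and there is no ∂_4, so H_3 ≅ Z.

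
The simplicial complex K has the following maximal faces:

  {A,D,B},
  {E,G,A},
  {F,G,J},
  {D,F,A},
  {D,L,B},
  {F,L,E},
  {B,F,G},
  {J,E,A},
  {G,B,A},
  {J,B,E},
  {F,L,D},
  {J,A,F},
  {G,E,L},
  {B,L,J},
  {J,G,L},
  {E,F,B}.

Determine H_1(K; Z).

H_1 ≅ Z^2.

Take the total order A < B < D < E < F < G < J < L on the vertex set. Then K (dimension 2) consists of the simplices:

  0-simplices (8): A, B, D, E, F, G, J, L
  1-simplices (24): AB, AD, AE, AF, AG, AJ, BD, BE, BF, BG, BJ, BL, DF, DL, EF, EG, EJ, EL, FG, FJ, FL, GJ, GL, JL
  2-simplices (16): ABD, ABG, ADF, AEG, AEJ, AFJ, BDL, BEF, BEJ, BFG, BJL, DFL, EFL, EGL, FGJ, GJL

giving chain groups C_0 ≅ Z^8, C_1 ≅ Z^24, C_2 ≅ Z^16.

The boundary map ∂_1: C_1 → C_0 maps an edge to its endpoints' difference, ∂[p,q] = q − p.
This gives a 8×24 integer matrix of rank 7; reducing to Smith normal form yields diagonal entries (1,1,1,1,1,1,1).

Boundary ∂_2: C_2 → C_1 acts by ∂[p,q,r] = [q,r] − [p,r] + [p,q]. For instance
  ∂ADF = DF − AF + AD,
  ∂BEJ = EJ − BJ + BE.
As a 24×16 matrix over Z this has rank 15, with invariant factors (1,1,1,1,1,1,1,1,1,1,1,1,1,1,1).

From H_k ≅ ker(∂_k) / im(∂_{k+1}) we obtain:

  H_1: rank ker ∂_1 − rank ∂_2 = (24 − 7) − 15 = 2, and the invariant factors of ∂_2 are all 1, so H_1 ≅ Z^2.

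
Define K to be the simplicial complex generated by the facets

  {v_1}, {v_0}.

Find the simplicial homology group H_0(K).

We work with the vertex ordering v_0 < v_1. The simplices of K, each written with vertices in increasing order, are:

  0-simplices (2): [v_0], [v_1]

giving chain groups C_0 ≅ Z^2.

Reading off H_k = ker ∂_k / im ∂_{k+1}:

  H_0: rank C_0 − rank ∂_1 = 2 − 0 = 2, and there is no ∂_1, so H_0 ≅ Z^2.

H_0 = Z^2.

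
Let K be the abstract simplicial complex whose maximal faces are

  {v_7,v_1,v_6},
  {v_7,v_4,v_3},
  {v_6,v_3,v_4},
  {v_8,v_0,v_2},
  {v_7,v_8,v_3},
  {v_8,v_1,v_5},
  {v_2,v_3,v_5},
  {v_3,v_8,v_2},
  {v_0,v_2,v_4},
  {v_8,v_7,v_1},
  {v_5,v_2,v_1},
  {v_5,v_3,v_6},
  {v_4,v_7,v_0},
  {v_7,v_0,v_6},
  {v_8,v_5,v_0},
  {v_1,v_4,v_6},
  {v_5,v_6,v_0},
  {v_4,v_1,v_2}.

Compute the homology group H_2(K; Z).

K has 9 vertices, 27 edges, 18 triangles.
rank ∂_2 = 18, rank ∂_3 = 0 ⇒ b_2 = 18 − 18 − 0 = 0. So H_2 ≅ 0.

H_2 = 0.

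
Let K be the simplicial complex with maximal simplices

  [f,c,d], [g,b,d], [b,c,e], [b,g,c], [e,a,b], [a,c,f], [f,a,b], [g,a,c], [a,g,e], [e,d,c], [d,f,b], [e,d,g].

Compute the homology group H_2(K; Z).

H_2 ≅ 0.

Order the vertices as a < b < c < d < e < f < g. Listing each simplex with vertices in this order, K has dimension 2 with simplices:

  0-simplices (7): a, b, c, d, e, f, g
  1-simplices (18): ab, ac, ae, af, ag, bc, bd, be, bf, bg, cd, ce, cf, cg, de, df, dg, eg
  2-simplices (12): abe, abf, acf, acg, aeg, bce, bcg, bdf, bdg, cde, cdf, deg

giving chain groups C_0 ≅ Z^7, C_1 ≅ Z^18, C_2 ≅ Z^12.

Boundary ∂_1: C_1 → C_0 is given by ∂[p,q] = [q] − [p].
The resulting 7×18 matrix has rank 6, and its Smith normal form has invariant factors (1,1,1,1,1,1).

Boundary ∂_2: C_2 → C_1 sends each 2-simplex [p,q,r] to [q,r] − [p,r] + [p,q]. For instance
  ∂aeg = eg − ag + ae,
  ∂bcg = cg − bg + bc.
As a 18×12 matrix over Z this has rank 12, with invariant factors (1,1,1,1,1,1,1,1,1,1,1,2).

From H_k ≅ ker(∂_k) / im(∂_{k+1}) we obtain:

  H_2: rank ker ∂_2 − rank ∂_3 = (12 − 12) − 0 = 0, and there is no ∂_3, so H_2 ≅ 0.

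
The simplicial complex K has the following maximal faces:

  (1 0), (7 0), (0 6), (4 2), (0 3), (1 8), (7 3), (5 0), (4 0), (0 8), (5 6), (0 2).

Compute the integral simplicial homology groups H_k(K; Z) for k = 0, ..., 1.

H_0 = Z,  H_1 = Z^4.

Take the total order 0 < 1 < 2 < 3 < 4 < 5 < 6 < 7 < 8 on the vertex set. Then K (dimension 1) consists of the simplices:

  0-simplices (9): [0], [1], [2], [3], [4], [5], [6], [7], [8]
  1-simplices (12): [0,1], [0,2], [0,3], [0,4], [0,5], [0,6], [0,7], [0,8], [1,8], [2,4], [3,7], [5,6]

giving chain groups C_0 ≅ Z^9, C_1 ≅ Z^12.

∂_1: C_1 → C_0 is given by ∂[p,q] = [q] − [p]. For instance
  ∂[5,6] = [6] − [5].
This gives a 9×12 integer matrix of rank 8; reducing to Smith normal form yields diagonal entries (1,1,1,1,1,1,1,1).

From H_k ≅ ker(∂_k) / im(∂_{k+1}) we obtain:

  H_0: rank C_0 − rank ∂_1 = 9 − 8 = 1, and the invariant factors of ∂_1 are all 1, so H_0 = Z.
  H_1: rank ker ∂_1 − rank ∂_2 = (12 − 8) − 0 = 4, and there is no ∂_2, so H_1 = Z^4.

As a check, the Euler characteristic is 9 − 12 = -3, which agrees with 1 − 4 = -3.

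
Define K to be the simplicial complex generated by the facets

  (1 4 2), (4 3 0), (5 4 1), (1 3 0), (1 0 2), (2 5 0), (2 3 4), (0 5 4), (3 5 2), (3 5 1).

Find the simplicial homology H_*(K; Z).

K has 6 vertices, 15 edges, 10 triangles.
rank ∂_0 = 0, rank ∂_1 = 5 ⇒ b_0 = 6 − 0 − 5 = 1; all invariant factors of ∂_1 are 1 so no torsion. So H_0 = Z.
rank ∂_1 = 5, rank ∂_2 = 10 ⇒ b_1 = 15 − 5 − 10 = 0; ∂_2 has invariant factor(s) [2] giving torsion. So H_1 = Z/2.
rank ∂_2 = 10, rank ∂_3 = 0 ⇒ b_2 = 10 − 10 − 0 = 0. So H_2 = 0.

H_0 ≅ Z,  H_1 ≅ Z/2,  H_2 = 0.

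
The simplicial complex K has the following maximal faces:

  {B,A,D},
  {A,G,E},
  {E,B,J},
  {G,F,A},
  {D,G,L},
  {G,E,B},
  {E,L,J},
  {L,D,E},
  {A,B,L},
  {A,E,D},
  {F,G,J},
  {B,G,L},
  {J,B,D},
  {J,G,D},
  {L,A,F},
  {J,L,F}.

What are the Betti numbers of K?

Order the vertices as A < B < D < E < F < G < J < L. Listing each simplex with vertices in this order, K has dimension 2 with simplices:

  0-simplices (8): A, B, D, E, F, G, J, L
  1-simplices (24): AB, AD, AE, AF, AG, AL, BD, BE, BG, BJ, BL, DE, DG, DJ, DL, EG, EJ, EL, FG, FJ, FL, GJ, GL, JL
  2-simplices (16): ABD, ABL, ADE, AEG, AFG, AFL, BDJ, BEG, BEJ, BGL, DEL, DGJ, DGL, EJL, FGJ, FJL

Hence C_0 ≅ Z^8, C_1 ≅ Z^24, C_2 ≅ Z^16.

∂_1: C_1 → C_0 maps an edge to its endpoints' difference, ∂[p,q] = q − p.
As a 8×24 matrix over Z this has rank 7, with invariant factors (1,1,1,1,1,1,1).

Boundary ∂_2: C_2 → C_1 sends each 2-simplex [p,q,r] to [q,r] − [p,r] + [p,q]. For instance
  ∂AFL = FL − AL + AF,
  ∂AFG = FG − AG + AF.
The 24×16 boundary matrix has rank 15 and Smith normal form diag(1,1,1,1,1,1,1,1,1,1,1,1,1,1,1).

Computing H_k = (kernel of ∂_k) / (image of ∂_{k+1}):

  H_0: rank C_0 − rank ∂_1 = 8 − 7 = 1, and the invariant factors of ∂_1 are all 1, so H_0 = Z.
  H_1: rank ker ∂_1 − rank ∂_2 = (24 − 7) − 15 = 2, and the invariant factors of ∂_2 are all 1, so H_1 = Z^2.
  H_2: rank ker ∂_2 − rank ∂_3 = (16 − 15) − 0 = 1, and there is no ∂_3, so H_2 = Z.

Hence the Betti numbers are b_0 = 1, b_1 = 2, b_2 = 1.

b_0 = 1, b_1 = 2, b_2 = 1.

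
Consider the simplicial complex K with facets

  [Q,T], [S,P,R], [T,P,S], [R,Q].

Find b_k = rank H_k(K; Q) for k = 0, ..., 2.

Order the vertices as P < Q < R < S < T. Listing each simplex with vertices in this order, K has dimension 2 with simplices:

  0-simplices (5): P, Q, R, S, T
  1-simplices (7): PR, PS, PT, QR, QT, RS, ST
  2-simplices (2): PRS, PST

so the chain groups are C_0 ≅ Z^5, C_1 ≅ Z^7, C_2 ≅ Z^2.

The boundary map ∂_1: C_1 → C_0 sends each edge [p,q] (with p < q) to q − p. For instance
  ∂QR = R − Q.
The 5×7 boundary matrix has rank 4 and Smith normal form diag(1,1,1,1).

Boundary ∂_2: C_2 → C_1 maps a triangle to the signed sum of its edges. For instance
  ∂PST = ST − PT + PS,
  ∂PRS = RS − PS + PR.
This gives a 7×2 integer matrix of rank 2; reducing to Smith normal form yields diagonal entries (1,1).

Now H_k = ker ∂_k / im ∂_{k+1}, so:

  H_0: rank C_0 − rank ∂_1 = 5 − 4 = 1, and the invariant factors of ∂_1 are all 1, so H_0 = Z.
  H_1: rank ker ∂_1 − rank ∂_2 = (7 − 4) − 2 = 1, and the invariant factors of ∂_2 are all 1, so H_1 = Z.
  H_2: rank ker ∂_2 − rank ∂_3 = (2 − 2) − 0 = 0, and there is no ∂_3, so H_2 = 0.

Hence the Betti numbers are b_0 = 1, b_1 = 1, b_2 = 0.

b_0 = 1, b_1 = 1, b_2 = 0.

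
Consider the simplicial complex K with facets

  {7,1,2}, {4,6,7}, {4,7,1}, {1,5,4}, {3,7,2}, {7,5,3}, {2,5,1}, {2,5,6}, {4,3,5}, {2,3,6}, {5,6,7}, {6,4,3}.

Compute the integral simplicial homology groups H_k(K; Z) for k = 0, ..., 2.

H_0 ≅ Z,  H_1 ≅ Z/2Z,  H_2 = 0.

K has 7 vertices, 18 edges, 12 triangles.
rank ∂_0 = 0, rank ∂_1 = 6 ⇒ b_0 = 7 − 0 − 6 = 1; all invariant factors of ∂_1 are 1 so no torsion. So H_0 = Z.
rank ∂_1 = 6, rank ∂_2 = 12 ⇒ b_1 = 18 − 6 − 12 = 0; ∂_2 has invariant factor(s) [2] giving torsion. So H_1 = Z/2Z.
rank ∂_2 = 12, rank ∂_3 = 0 ⇒ b_2 = 12 − 12 − 0 = 0. So H_2 = 0.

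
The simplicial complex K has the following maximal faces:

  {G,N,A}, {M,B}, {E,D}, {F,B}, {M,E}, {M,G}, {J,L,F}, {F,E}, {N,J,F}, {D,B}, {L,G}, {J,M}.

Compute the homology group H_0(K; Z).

Order the vertices as A < B < D < E < F < G < J < L < M < N. Listing each simplex with vertices in this order, K has dimension 2 with simplices:

  0-simplices (10): A, B, D, E, F, G, J, L, M, N
  1-simplices (17): AG, AN, BD, BF, BM, DE, EF, EM, FJ, FL, FN, GL, GM, GN, JL, JM, JN
  2-simplices (3): AGN, FJL, FJN

Hence C_0 ≅ Z^10, C_1 ≅ Z^17, C_2 ≅ Z^3.

The boundary map ∂_1: C_1 → C_0 sends each edge [p,q] (with p < q) to q − p.
This gives a 10×17 integer matrix of rank 9; reducing to Smith normal form yields diagonal entries (1,1,1,1,1,1,1,1,1).

∂_2: C_2 → C_1 sends each 2-simplex [p,q,r] to [q,r] − [p,r] + [p,q]. For instance
  ∂FJN = JN − FN + FJ,
  ∂AGN = GN − AN + AG.
The resulting 17×3 matrix has rank 3, and its Smith normal form has invariant factors (1,1,1).

Reading off H_k = ker ∂_k / im ∂_{k+1}:

  H_0: rank C_0 − rank ∂_1 = 10 − 9 = 1, and the invariant factors of ∂_1 are all 1, so H_0 = Z.

H_0 ≅ Z.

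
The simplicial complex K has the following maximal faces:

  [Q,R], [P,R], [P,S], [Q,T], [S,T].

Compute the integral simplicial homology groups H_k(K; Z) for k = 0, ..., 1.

H_0 ≅ Z,  H_1 ≅ Z.

Take the total order P < Q < R < S < T on the vertex set. Then K (dimension 1) consists of the simplices:

  0-simplices (5): P, Q, R, S, T
  1-simplices (5): PR, PS, QR, QT, ST

Hence C_0 ≅ Z^5, C_1 ≅ Z^5.

Boundary ∂_1: C_1 → C_0 is given by ∂[p,q] = [q] − [p]. For instance
  ∂ST = T − S.
This gives a 5×5 integer matrix of rank 4; reducing to Smith normal form yields diagonal entries (1,1,1,1).

Computing H_k = (kernel of ∂_k) / (image of ∂_{k+1}):

  H_0: rank C_0 − rank ∂_1 = 5 − 4 = 1, and the invariant factors of ∂_1 are all 1, so H_0 ≅ Z.
  H_1: rank ker ∂_1 − rank ∂_2 = (5 − 4) − 0 = 1, and there is no ∂_2, so H_1 ≅ Z.

As a check, the Euler characteristic is 5 − 5 = 0, which agrees with 1 − 1 = 0.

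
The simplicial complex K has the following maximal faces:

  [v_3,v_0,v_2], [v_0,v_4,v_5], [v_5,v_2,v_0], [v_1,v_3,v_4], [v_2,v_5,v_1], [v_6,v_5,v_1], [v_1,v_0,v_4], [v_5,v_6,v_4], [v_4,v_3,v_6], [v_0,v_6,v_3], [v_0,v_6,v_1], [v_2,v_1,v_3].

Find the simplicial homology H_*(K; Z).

H_0 ≅ Z,  H_1 ≅ Z_2,  H_2 = 0.

Order the vertices as v_0 < v_1 < v_2 < v_3 < v_4 < v_5 < v_6. Listing each simplex with vertices in this order, K has dimension 2 with simplices:

  0-simplices (7): [v_0], [v_1], [v_2], [v_3], [v_4], [v_5], [v_6]
  1-simplices (18): (18 of them)
  2-simplices (12): (12 of them)

Hence C_0 ≅ Z^7, C_1 ≅ Z^18, C_2 ≅ Z^12.

∂_1: C_1 → C_0 sends each edge [p,q] (with p < q) to q − p. For instance
  ∂[v_0,v_3] = [v_3] − [v_0].
As a 7×18 matrix over Z this has rank 6, with invariant factors (1,1,1,1,1,1).

∂_2: C_2 → C_1 maps a triangle to the signed sum of its edges. For instance
  ∂[v_0,v_2,v_5] = [v_2,v_5] − [v_0,v_5] + [v_0,v_2],
  ∂[v_4,v_5,v_6] = [v_5,v_6] − [v_4,v_6] + [v_4,v_5].
The 18×12 boundary matrix has rank 12 and Smith normal form diag(1,1,1,1,1,1,1,1,1,1,1,2).

Computing H_k = (kernel of ∂_k) / (image of ∂_{k+1}):

  H_0: rank C_0 − rank ∂_1 = 7 − 6 = 1, and the invariant factors of ∂_1 are all 1, so H_0 = Z.
  H_1: rank ker ∂_1 − rank ∂_2 = (18 − 6) − 12 = 0, and ∂_2 has invariant factor 2 > 1, so H_1 = Z_2.
  H_2: rank ker ∂_2 − rank ∂_3 = (12 − 12) − 0 = 0, and there is no ∂_3, so H_2 = 0.

As a check, the Euler characteristic is 7 − 18 + 12 = 1, which agrees with 1 − 0 + 0 = 1.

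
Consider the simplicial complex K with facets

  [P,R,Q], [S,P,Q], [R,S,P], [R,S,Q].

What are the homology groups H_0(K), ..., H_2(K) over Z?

Take the total order P < Q < R < S on the vertex set. Then K (dimension 2) consists of the simplices:

  0-simplices (4): P, Q, R, S
  1-simplices (6): PQ, PR, PS, QR, QS, RS
  2-simplices (4): PQR, PQS, PRS, QRS

giving chain groups C_0 ≅ Z^4, C_1 ≅ Z^6, C_2 ≅ Z^4.

∂_1: C_1 → C_0 sends each edge [p,q] (with p < q) to q − p. For instance
  ∂PS = S − P.
The resulting 4×6 matrix has rank 3, and its Smith normal form has invariant factors (1,1,1).

The boundary map ∂_2: C_2 → C_1 acts by ∂[p,q,r] = [q,r] − [p,r] + [p,q]. For instance
  ∂QRS = RS − QS + QR,
  ∂PQS = QS − PS + PQ.
The 6×4 boundary matrix has rank 3 and Smith normal form diag(1,1,1).

Computing H_k = (kernel of ∂_k) / (image of ∂_{k+1}):

  H_0: rank C_0 − rank ∂_1 = 4 − 3 = 1, and the invariant factors of ∂_1 are all 1, so H_0 ≅ Z.
  H_1: rank ker ∂_1 − rank ∂_2 = (6 − 3) − 3 = 0, and the invariant factors of ∂_2 are all 1, so H_1 ≅ 0.
  H_2: rank ker ∂_2 − rank ∂_3 = (4 − 3) − 0 = 1, and there is no ∂_3, so H_2 ≅ Z.

H_0 ≅ Z,  H_1 = 0,  H_2 ≅ Z.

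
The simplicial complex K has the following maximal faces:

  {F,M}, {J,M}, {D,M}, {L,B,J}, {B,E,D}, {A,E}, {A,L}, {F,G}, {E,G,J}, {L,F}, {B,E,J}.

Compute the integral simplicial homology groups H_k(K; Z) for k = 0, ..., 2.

We work with the vertex ordering A < B < D < E < F < G < J < L < M. The simplices of K, each written with vertices in increasing order, are:

  0-simplices (9): A, B, D, E, F, G, J, L, M
  1-simplices (16): AE, AL, BD, BE, BJ, BL, DE, DM, EG, EJ, FG, FL, FM, GJ, JL, JM
  2-simplices (4): BDE, BEJ, BJL, EGJ

Hence C_0 ≅ Z^9, C_1 ≅ Z^16, C_2 ≅ Z^4.

∂_1: C_1 → C_0 is given by ∂[p,q] = [q] − [p]. For instance
  ∂EG = G − E.
The resulting 9×16 matrix has rank 8, and its Smith normal form has invariant factors (1,1,1,1,1,1,1,1).

∂_2: C_2 → C_1 acts by ∂[p,q,r] = [q,r] − [p,r] + [p,q]. For instance
  ∂BEJ = EJ − BJ + BE,
  ∂BJL = JL − BL + BJ.
The resulting 16×4 matrix has rank 4, and its Smith normal form has invariant factors (1,1,1,1).

Now H_k = ker ∂_k / im ∂_{k+1}, so:

  H_0: rank C_0 − rank ∂_1 = 9 − 8 = 1, and the invariant factors of ∂_1 are all 1, so H_0 ≅ Z.
  H_1: rank ker ∂_1 − rank ∂_2 = (16 − 8) − 4 = 4, and the invariant factors of ∂_2 are all 1, so H_1 ≅ Z^4.
  H_2: rank ker ∂_2 − rank ∂_3 = (4 − 4) − 0 = 0, and there is no ∂_3, so H_2 ≅ 0.

As a check, the Euler characteristic is 9 − 16 + 4 = -3, which agrees with 1 − 4 + 0 = -3.

H_0 = Z,  H_1 = Z^4,  H_2 = 0.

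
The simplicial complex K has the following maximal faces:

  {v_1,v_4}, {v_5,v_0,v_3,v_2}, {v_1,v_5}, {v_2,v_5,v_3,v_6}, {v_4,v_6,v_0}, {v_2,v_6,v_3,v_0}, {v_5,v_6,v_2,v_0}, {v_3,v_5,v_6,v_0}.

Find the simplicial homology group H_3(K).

H_3 = Z.

Take the total order v_0 < v_1 < v_2 < v_3 < v_4 < v_5 < v_6 on the vertex set. Then K (dimension 3) consists of the simplices:

  0-simplices (7): [v_0], [v_1], [v_2], [v_3], [v_4], [v_5], [v_6]
  1-simplices (14): [v_0,v_2], [v_0,v_3], [v_0,v_4], [v_0,v_5], [v_0,v_6], [v_1,v_4], [v_1,v_5], [v_2,v_3], [v_2,v_5], [v_2,v_6], [v_3,v_5], [v_3,v_6], [v_4,v_6], [v_5,v_6]
  2-simplices (11): (11 of them)
  3-simplices (5): [v_0,v_2,v_3,v_5], [v_0,v_2,v_3,v_6], [v_0,v_2,v_5,v_6], [v_0,v_3,v_5,v_6], [v_2,v_3,v_5,v_6]

giving chain groups C_0 ≅ Z^7, C_1 ≅ Z^14, C_2 ≅ Z^11, C_3 ≅ Z^5.

Boundary ∂_1: C_1 → C_0 is given by ∂[p,q] = [q] − [p]. For instance
  ∂[v_2,v_5] = [v_5] − [v_2].
As a 7×14 matrix over Z this has rank 6, with invariant factors (1,1,1,1,1,1).

The boundary map ∂_2: C_2 → C_1 maps a triangle to the signed sum of its edges. For instance
  ∂[v_2,v_5,v_6] = [v_5,v_6] − [v_2,v_6] + [v_2,v_5],
  ∂[v_0,v_2,v_6] = [v_2,v_6] − [v_0,v_6] + [v_0,v_2].
The 14×11 boundary matrix has rank 7 and Smith normal form diag(1,1,1,1,1,1,1).

The boundary map ∂_3: C_3 → C_2 sends each 3-simplex σ to the alternating sum Σ_i (−1)^i (σ with its i-th vertex removed). For instance
  ∂[v_0,v_2,v_5,v_6] = [v_2,v_5,v_6] − [v_0,v_5,v_6] + [v_0,v_2,v_6] − [v_0,v_2,v_5],
  ∂[v_0,v_2,v_3,v_6] = [v_2,v_3,v_6] − [v_0,v_3,v_6] + [v_0,v_2,v_6] − [v_0,v_2,v_3].
The 11×5 boundary matrix has rank 4 and Smith normal form diag(1,1,1,1).

Now H_k = ker ∂_k / im ∂_{k+1}, so:

  H_3: rank ker ∂_3 − rank ∂_4 = (5 − 4) − 0 = 1, and there is no ∂_4, so H_3 ≅ Z.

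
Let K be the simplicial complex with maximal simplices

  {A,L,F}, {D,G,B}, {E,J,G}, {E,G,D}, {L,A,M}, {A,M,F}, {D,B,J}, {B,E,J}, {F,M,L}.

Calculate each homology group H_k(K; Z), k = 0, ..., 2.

H_0 ≅ Z^2,  H_1 ≅ Z,  H_2 ≅ Z.

K has 9 vertices, 16 edges, 9 triangles.
rank ∂_0 = 0, rank ∂_1 = 7 ⇒ b_0 = 9 − 0 − 7 = 2; all invariant factors of ∂_1 are 1 so no torsion. So H_0 ≅ Z^2.
rank ∂_1 = 7, rank ∂_2 = 8 ⇒ b_1 = 16 − 7 − 8 = 1; all invariant factors of ∂_2 are 1 so no torsion. So H_1 ≅ Z.
rank ∂_2 = 8, rank ∂_3 = 0 ⇒ b_2 = 9 − 8 − 0 = 1. So H_2 ≅ Z.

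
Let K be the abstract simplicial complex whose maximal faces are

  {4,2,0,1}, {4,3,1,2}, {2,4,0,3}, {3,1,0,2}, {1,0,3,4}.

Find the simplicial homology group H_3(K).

Take the total order 0 < 1 < 2 < 3 < 4 on the vertex set. Then K (dimension 3) consists of the simplices:

  0-simplices (5): [0], [1], [2], [3], [4]
  1-simplices (10): [0,1], [0,2], [0,3], [0,4], [1,2], [1,3], [1,4], [2,3], [2,4], [3,4]
  2-simplices (10): [0,1,2], [0,1,3], [0,1,4], [0,2,3], [0,2,4], [0,3,4], [1,2,3], [1,2,4], [1,3,4], [2,3,4]
  3-simplices (5): [0,1,2,3], [0,1,2,4], [0,1,3,4], [0,2,3,4], [1,2,3,4]

so the chain groups are C_0 ≅ Z^5, C_1 ≅ Z^10, C_2 ≅ Z^10, C_3 ≅ Z^5.

Boundary ∂_1: C_1 → C_0 sends each edge [p,q] (with p < q) to q − p.
As a 5×10 matrix over Z this has rank 4, with invariant factors (1,1,1,1).

The boundary map ∂_2: C_2 → C_1 acts by ∂[p,q,r] = [q,r] − [p,r] + [p,q]. For instance
  ∂[0,2,3] = [2,3] − [0,3] + [0,2],
  ∂[0,2,4] = [2,4] − [0,4] + [0,2].
As a 10×10 matrix over Z this has rank 6, with invariant factors (1,1,1,1,1,1).

Boundary ∂_3: C_3 → C_2 sends each 3-simplex σ to the alternating sum Σ_i (−1)^i (σ with its i-th vertex removed). For instance
  ∂[1,2,3,4] = [2,3,4] − [1,3,4] + [1,2,4] − [1,2,3],
  ∂[0,1,3,4] = [1,3,4] − [0,3,4] + [0,1,4] − [0,1,3].
The resulting 10×5 matrix has rank 4, and its Smith normal form has invariant factors (1,1,1,1).

Reading off H_k = ker ∂_k / im ∂_{k+1}:

  H_3: rank ker ∂_3 − rank ∂_4 = (5 − 4) − 0 = 1, and there is no ∂_4, so H_3 ≅ Z.

(K is a triangulation of the 3-sphere S^3.)

H_3 = Z.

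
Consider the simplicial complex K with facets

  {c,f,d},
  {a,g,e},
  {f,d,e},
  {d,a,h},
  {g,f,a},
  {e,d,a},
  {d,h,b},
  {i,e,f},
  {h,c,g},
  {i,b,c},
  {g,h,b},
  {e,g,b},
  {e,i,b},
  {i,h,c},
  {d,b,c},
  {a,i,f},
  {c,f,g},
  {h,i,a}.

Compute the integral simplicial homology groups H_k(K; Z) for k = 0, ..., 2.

H_0 = Z,  H_1 = Z ⊕ Z/2Z,  H_2 = 0.

Fix the vertex order a < b < c < d < e < f < g < h < i and write every simplex with vertices in increasing order. Then dim K = 2 and the simplices of K are:

  0-simplices (9): a, b, c, d, e, f, g, h, i
  1-simplices (27): ad, ae, af, ag, ah, ai, bc, bd, be, bg, bh, bi, cd, cf, cg, ch, ci, de, df, dh, ef, eg, ei, fg, fi, gh, hi
  2-simplices (18): ade, adh, aeg, afg, afi, ahi, bcd, bci, bdh, beg, bei, bgh, cdf, cfg, cgh, chi, def, efi

giving chain groups C_0 ≅ Z^9, C_1 ≅ Z^27, C_2 ≅ Z^18.

∂_1: C_1 → C_0 is given by ∂[p,q] = [q] − [p]. For instance
  ∂ah = h − a.
As a 9×27 matrix over Z this has rank 8, with invariant factors (1,1,1,1,1,1,1,1).

∂_2: C_2 → C_1 maps a triangle to the signed sum of its edges. For instance
  ∂aeg = eg − ag + ae,
  ∂def = ef − df + de.
The 27×18 boundary matrix has rank 18 and Smith normal form diag(1,1,1,1,1,1,1,1,1,1,1,1,1,1,1,1,1,2).

Computing H_k = (kernel of ∂_k) / (image of ∂_{k+1}):

  H_0: rank C_0 − rank ∂_1 = 9 − 8 = 1, and the invariant factors of ∂_1 are all 1, so H_0 = Z.
  H_1: rank ker ∂_1 − rank ∂_2 = (27 − 8) − 18 = 1, and ∂_2 has invariant factor 2 > 1, so H_1 = Z ⊕ Z/2Z.
  H_2: rank ker ∂_2 − rank ∂_3 = (18 − 18) − 0 = 0, and there is no ∂_3, so H_2 = 0.

As a check, the Euler characteristic is 9 − 27 + 18 = 0, which agrees with 1 − 1 + 0 = 0.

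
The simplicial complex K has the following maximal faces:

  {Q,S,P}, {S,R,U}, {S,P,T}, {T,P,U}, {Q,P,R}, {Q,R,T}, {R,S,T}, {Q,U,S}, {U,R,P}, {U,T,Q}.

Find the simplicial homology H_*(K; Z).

H_0 = Z,  H_1 = Z/2Z,  H_2 = 0.

K has 6 vertices, 15 edges, 10 triangles.
rank ∂_0 = 0, rank ∂_1 = 5 ⇒ b_0 = 6 − 0 − 5 = 1; all invariant factors of ∂_1 are 1 so no torsion. So H_0 = Z.
rank ∂_1 = 5, rank ∂_2 = 10 ⇒ b_1 = 15 − 5 − 10 = 0; ∂_2 has invariant factor(s) [2] giving torsion. So H_1 = Z/2Z.
rank ∂_2 = 10, rank ∂_3 = 0 ⇒ b_2 = 10 − 10 − 0 = 0. So H_2 = 0.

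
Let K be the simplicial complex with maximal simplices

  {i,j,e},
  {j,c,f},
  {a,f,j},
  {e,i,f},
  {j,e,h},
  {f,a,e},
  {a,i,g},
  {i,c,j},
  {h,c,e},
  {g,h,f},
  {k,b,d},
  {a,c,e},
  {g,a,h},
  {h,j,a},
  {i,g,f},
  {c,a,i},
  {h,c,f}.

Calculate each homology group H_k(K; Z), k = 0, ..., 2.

H_0 ≅ Z^2,  H_1 ≅ Z^2,  H_2 ≅ Z.

K has 11 vertices, 27 edges, 17 triangles.
rank ∂_0 = 0, rank ∂_1 = 9 ⇒ b_0 = 11 − 0 − 9 = 2; all invariant factors of ∂_1 are 1 so no torsion. So H_0 = Z^2.
rank ∂_1 = 9, rank ∂_2 = 16 ⇒ b_1 = 27 − 9 − 16 = 2; all invariant factors of ∂_2 are 1 so no torsion. So H_1 = Z^2.
rank ∂_2 = 16, rank ∂_3 = 0 ⇒ b_2 = 17 − 16 − 0 = 1. So H_2 = Z.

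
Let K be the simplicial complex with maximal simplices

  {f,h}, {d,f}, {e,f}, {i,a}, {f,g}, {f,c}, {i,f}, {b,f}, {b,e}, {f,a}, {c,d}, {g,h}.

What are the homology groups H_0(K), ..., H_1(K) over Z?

H_0 ≅ Z,  H_1 ≅ Z^4.

Fix the vertex order a < b < c < d < e < f < g < h < i and write every simplex with vertices in increasing order. Then dim K = 1 and the simplices of K are:

  0-simplices (9): a, b, c, d, e, f, g, h, i
  1-simplices (12): af, ai, be, bf, cd, cf, df, ef, fg, fh, fi, gh

Hence C_0 ≅ Z^9, C_1 ≅ Z^12.

The boundary map ∂_1: C_1 → C_0 is given by ∂[p,q] = [q] − [p].
The 9×12 boundary matrix has rank 8 and Smith normal form diag(1,1,1,1,1,1,1,1).

Computing H_k = (kernel of ∂_k) / (image of ∂_{k+1}):

  H_0: rank C_0 − rank ∂_1 = 9 − 8 = 1, and the invariant factors of ∂_1 are all 1, so H_0 = Z.
  H_1: rank ker ∂_1 − rank ∂_2 = (12 − 8) − 0 = 4, and there is no ∂_2, so H_1 = Z^4.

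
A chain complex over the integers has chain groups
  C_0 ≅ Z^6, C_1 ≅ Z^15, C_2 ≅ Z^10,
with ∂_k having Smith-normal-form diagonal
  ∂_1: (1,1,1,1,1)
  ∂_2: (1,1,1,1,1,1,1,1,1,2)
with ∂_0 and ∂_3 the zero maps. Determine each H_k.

H_0 ≅ Z,  H_1 ≅ Z/2,  H_2 = 0.

H_0: b_0 = 6 − 0 − 5 = 1; torsion from ∂_1 factors > 1: none. So H_0 ≅ Z.
H_1: b_1 = 15 − 5 − 10 = 0; torsion from ∂_2 factors > 1: [2]. So H_1 ≅ Z/2.
H_2: b_2 = 10 − 10 − 0 = 0; torsion from ∂_3 factors > 1: none. So H_2 ≅ 0.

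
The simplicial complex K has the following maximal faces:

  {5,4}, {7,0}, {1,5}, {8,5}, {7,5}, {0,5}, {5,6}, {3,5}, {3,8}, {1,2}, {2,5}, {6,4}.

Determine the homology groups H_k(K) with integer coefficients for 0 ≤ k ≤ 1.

H_0 = Z,  H_1 = Z^4.

Fix the vertex order 0 < 1 < 2 < 3 < 4 < 5 < 6 < 7 < 8 and write every simplex with vertices in increasing order. Then dim K = 1 and the simplices of K are:

  0-simplices (9): [0], [1], [2], [3], [4], [5], [6], [7], [8]
  1-simplices (12): [0,5], [0,7], [1,2], [1,5], [2,5], [3,5], [3,8], [4,5], [4,6], [5,6], [5,7], [5,8]

so the chain groups are C_0 ≅ Z^9, C_1 ≅ Z^12.

Boundary ∂_1: C_1 → C_0 is given by ∂[p,q] = [q] − [p]. For instance
  ∂[0,7] = [7] − [0].
The resulting 9×12 matrix has rank 8, and its Smith normal form has invariant factors (1,1,1,1,1,1,1,1).

Now H_k = ker ∂_k / im ∂_{k+1}, so:

  H_0: rank C_0 − rank ∂_1 = 9 − 8 = 1, and the invariant factors of ∂_1 are all 1, so H_0 = Z.
  H_1: rank ker ∂_1 − rank ∂_2 = (12 − 8) − 0 = 4, and there is no ∂_2, so H_1 = Z^4.

As a check, the Euler characteristic is 9 − 12 = -3, which agrees with 1 − 4 = -3.
(K is a triangulation of a wedge of 4 circles.)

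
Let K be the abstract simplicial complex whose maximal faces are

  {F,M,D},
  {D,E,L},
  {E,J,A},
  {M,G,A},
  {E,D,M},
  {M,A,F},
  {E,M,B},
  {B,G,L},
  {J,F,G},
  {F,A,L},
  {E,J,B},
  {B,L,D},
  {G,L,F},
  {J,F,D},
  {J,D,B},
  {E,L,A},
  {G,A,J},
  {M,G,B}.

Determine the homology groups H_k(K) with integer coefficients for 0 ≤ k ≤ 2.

Order the vertices as A < B < D < E < F < G < J < L < M. Listing each simplex with vertices in this order, K has dimension 2 with simplices:

  0-simplices (9): A, B, D, E, F, G, J, L, M
  1-simplices (27): AE, AF, AG, AJ, AL, AM, BD, BE, BG, BJ, BL, BM, DE, DF, DJ, DL, DM, EJ, EL, EM, FG, FJ, FL, FM, GJ, GL, GM
  2-simplices (18): AEJ, AEL, AFL, AFM, AGJ, AGM, BDJ, BDL, BEJ, BEM, BGL, BGM, DEL, DEM, DFJ, DFM, FGJ, FGL

giving chain groups C_0 ≅ Z^9, C_1 ≅ Z^27, C_2 ≅ Z^18.

Boundary ∂_1: C_1 → C_0 sends each edge [p,q] (with p < q) to q − p.
As a 9×27 matrix over Z this has rank 8, with invariant factors (1,1,1,1,1,1,1,1).

Boundary ∂_2: C_2 → C_1 acts by ∂[p,q,r] = [q,r] − [p,r] + [p,q]. For instance
  ∂FGJ = GJ − FJ + FG,
  ∂BGM = GM − BM + BG.
This gives a 27×18 integer matrix of rank 18; reducing to Smith normal form yields diagonal entries (1,1,1,1,1,1,1,1,1,1,1,1,1,1,1,1,1,2).

Now H_k = ker ∂_k / im ∂_{k+1}, so:

  H_0: rank C_0 − rank ∂_1 = 9 − 8 = 1, and the invariant factors of ∂_1 are all 1, so H_0 ≅ Z.
  H_1: rank ker ∂_1 − rank ∂_2 = (27 − 8) − 18 = 1, and ∂_2 has invariant factor 2 > 1, so H_1 ≅ Z ⊕ Z/2.
  H_2: rank ker ∂_2 − rank ∂_3 = (18 − 18) − 0 = 0, and there is no ∂_3, so H_2 ≅ 0.

As a check, the Euler characteristic is 9 − 27 + 18 = 0, which agrees with 1 − 1 + 0 = 0.
(K is a triangulation of the Klein bottle.)

H_0 = Z,  H_1 = Z ⊕ Z/2,  H_2 = 0.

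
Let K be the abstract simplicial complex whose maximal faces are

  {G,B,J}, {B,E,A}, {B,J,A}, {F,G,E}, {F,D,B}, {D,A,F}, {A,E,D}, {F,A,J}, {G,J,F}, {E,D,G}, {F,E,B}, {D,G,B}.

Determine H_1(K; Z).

H_1 ≅ Z/2Z.

We work with the vertex ordering A < B < D < E < F < G < J. The simplices of K, each written with vertices in increasing order, are:

  0-simplices (7): A, B, D, E, F, G, J
  1-simplices (18): AB, AD, AE, AF, AJ, BD, BE, BF, BG, BJ, DE, DF, DG, EF, EG, FG, FJ, GJ
  2-simplices (12): ABE, ABJ, ADE, ADF, AFJ, BDF, BDG, BEF, BGJ, DEG, EFG, FGJ

so the chain groups are C_0 ≅ Z^7, C_1 ≅ Z^18, C_2 ≅ Z^12.

Boundary ∂_1: C_1 → C_0 sends each edge [p,q] (with p < q) to q − p.
The resulting 7×18 matrix has rank 6, and its Smith normal form has invariant factors (1,1,1,1,1,1).

∂_2: C_2 → C_1 acts by ∂[p,q,r] = [q,r] − [p,r] + [p,q]. For instance
  ∂BEF = EF − BF + BE,
  ∂FGJ = GJ − FJ + FG.
The 18×12 boundary matrix has rank 12 and Smith normal form diag(1,1,1,1,1,1,1,1,1,1,1,2).

From H_k ≅ ker(∂_k) / im(∂_{k+1}) we obtain:

  H_1: rank ker ∂_1 − rank ∂_2 = (18 − 6) − 12 = 0, and ∂_2 has invariant factor 2 > 1, so H_1 ≅ Z/2Z.

(K is a triangulation of the real projective plane RP^2.)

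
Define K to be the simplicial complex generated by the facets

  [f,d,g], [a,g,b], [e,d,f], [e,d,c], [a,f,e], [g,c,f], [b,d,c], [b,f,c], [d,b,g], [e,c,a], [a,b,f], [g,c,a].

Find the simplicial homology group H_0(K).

Order the vertices as a < b < c < d < e < f < g. Listing each simplex with vertices in this order, K has dimension 2 with simplices:

  0-simplices (7): a, b, c, d, e, f, g
  1-simplices (18): ab, ac, ae, af, ag, bc, bd, bf, bg, cd, ce, cf, cg, de, df, dg, ef, fg
  2-simplices (12): abf, abg, ace, acg, aef, bcd, bcf, bdg, cde, cfg, def, dfg

Hence C_0 ≅ Z^7, C_1 ≅ Z^18, C_2 ≅ Z^12.

Boundary ∂_1: C_1 → C_0 sends each edge [p,q] (with p < q) to q − p. For instance
  ∂de = e − d.
The resulting 7×18 matrix has rank 6, and its Smith normal form has invariant factors (1,1,1,1,1,1).

The boundary map ∂_2: C_2 → C_1 maps a triangle to the signed sum of its edges. For instance
  ∂cfg = fg − cg + cf,
  ∂cde = de − ce + cd.
The resulting 18×12 matrix has rank 12, and its Smith normal form has invariant factors (1,1,1,1,1,1,1,1,1,1,1,2).

Computing H_k = (kernel of ∂_k) / (image of ∂_{k+1}):

  H_0: rank C_0 − rank ∂_1 = 7 − 6 = 1, and the invariant factors of ∂_1 are all 1, so H_0 ≅ Z.

H_0 = Z.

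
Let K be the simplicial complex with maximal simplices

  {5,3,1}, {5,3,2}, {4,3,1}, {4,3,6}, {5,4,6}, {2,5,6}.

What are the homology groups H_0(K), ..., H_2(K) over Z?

H_0 = Z,  H_1 = Z,  H_2 = 0.

Fix the vertex order 1 < 2 < 3 < 4 < 5 < 6 and write every simplex with vertices in increasing order. Then dim K = 2 and the simplices of K are:

  0-simplices (6): [1], [2], [3], [4], [5], [6]
  1-simplices (12): [1,3], [1,4], [1,5], [2,3], [2,5], [2,6], [3,4], [3,5], [3,6], [4,5], [4,6], [5,6]
  2-simplices (6): [1,3,4], [1,3,5], [2,3,5], [2,5,6], [3,4,6], [4,5,6]

so the chain groups are C_0 ≅ Z^6, C_1 ≅ Z^12, C_2 ≅ Z^6.

Boundary ∂_1: C_1 → C_0 is given by ∂[p,q] = [q] − [p]. For instance
  ∂[2,6] = [6] − [2].
The resulting 6×12 matrix has rank 5, and its Smith normal form has invariant factors (1,1,1,1,1).

The boundary map ∂_2: C_2 → C_1 maps a triangle to the signed sum of its edges. For instance
  ∂[1,3,4] = [3,4] − [1,4] + [1,3],
  ∂[2,5,6] = [5,6] − [2,6] + [2,5].
The 12×6 boundary matrix has rank 6 and Smith normal form diag(1,1,1,1,1,1).

Now H_k = ker ∂_k / im ∂_{k+1}, so:

  H_0: rank C_0 − rank ∂_1 = 6 − 5 = 1, and the invariant factors of ∂_1 are all 1, so H_0 ≅ Z.
  H_1: rank ker ∂_1 − rank ∂_2 = (12 − 5) − 6 = 1, and the invariant factors of ∂_2 are all 1, so H_1 ≅ Z.
  H_2: rank ker ∂_2 − rank ∂_3 = (6 − 6) − 0 = 0, and there is no ∂_3, so H_2 ≅ 0.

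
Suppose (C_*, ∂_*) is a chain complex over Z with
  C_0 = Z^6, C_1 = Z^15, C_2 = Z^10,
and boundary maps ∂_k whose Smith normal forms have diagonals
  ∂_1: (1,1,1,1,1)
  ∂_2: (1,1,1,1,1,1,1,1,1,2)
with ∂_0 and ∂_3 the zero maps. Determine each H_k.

H_0: b_0 = 6 − 0 − 5 = 1; torsion from ∂_1 factors > 1: none. So H_0 ≅ Z.
H_1: b_1 = 15 − 5 − 10 = 0; torsion from ∂_2 factors > 1: [2]. So H_1 ≅ Z/2Z.
H_2: b_2 = 10 − 10 − 0 = 0; torsion from ∂_3 factors > 1: none. So H_2 ≅ 0.

H_0 ≅ Z,  H_1 ≅ Z/2Z,  H_2 = 0.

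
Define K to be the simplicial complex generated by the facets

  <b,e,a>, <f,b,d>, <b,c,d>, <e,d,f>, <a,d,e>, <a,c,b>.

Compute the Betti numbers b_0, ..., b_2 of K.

b_0 = 1, b_1 = 1, b_2 = 0.

K has 6 vertices, 12 edges, 6 triangles.
rank ∂_0 = 0, rank ∂_1 = 5 ⇒ b_0 = 6 − 0 − 5 = 1; all invariant factors of ∂_1 are 1 so no torsion. So H_0 = Z.
rank ∂_1 = 5, rank ∂_2 = 6 ⇒ b_1 = 12 − 5 − 6 = 1; all invariant factors of ∂_2 are 1 so no torsion. So H_1 = Z.
rank ∂_2 = 6, rank ∂_3 = 0 ⇒ b_2 = 6 − 6 − 0 = 0. So H_2 = 0.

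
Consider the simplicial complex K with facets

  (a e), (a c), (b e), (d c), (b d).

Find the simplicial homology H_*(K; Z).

H_0 ≅ Z,  H_1 ≅ Z.

We work with the vertex ordering a < b < c < d < e. The simplices of K, each written with vertices in increasing order, are:

  0-simplices (5): a, b, c, d, e
  1-simplices (5): ac, ae, bd, be, cd

giving chain groups C_0 ≅ Z^5, C_1 ≅ Z^5.

∂_1: C_1 → C_0 maps an edge to its endpoints' difference, ∂[p,q] = q − p. For instance
  ∂ae = e − a.
The 5×5 boundary matrix has rank 4 and Smith normal form diag(1,1,1,1).

From H_k ≅ ker(∂_k) / im(∂_{k+1}) we obtain:

  H_0: rank C_0 − rank ∂_1 = 5 − 4 = 1, and the invariant factors of ∂_1 are all 1, so H_0 ≅ Z.
  H_1: rank ker ∂_1 − rank ∂_2 = (5 − 4) − 0 = 1, and there is no ∂_2, so H_1 ≅ Z.

(K is a triangulation of the circle S^1.)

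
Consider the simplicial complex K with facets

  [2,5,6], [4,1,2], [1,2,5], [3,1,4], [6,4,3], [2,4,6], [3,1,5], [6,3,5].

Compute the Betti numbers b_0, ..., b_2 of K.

We work with the vertex ordering 1 < 2 < 3 < 4 < 5 < 6. The simplices of K, each written with vertices in increasing order, are:

  0-simplices (6): [1], [2], [3], [4], [5], [6]
  1-simplices (12): [1,2], [1,3], [1,4], [1,5], [2,4], [2,5], [2,6], [3,4], [3,5], [3,6], [4,6], [5,6]
  2-simplices (8): [1,2,4], [1,2,5], [1,3,4], [1,3,5], [2,4,6], [2,5,6], [3,4,6], [3,5,6]

so the chain groups are C_0 ≅ Z^6, C_1 ≅ Z^12, C_2 ≅ Z^8.

∂_1: C_1 → C_0 maps an edge to its endpoints' difference, ∂[p,q] = q − p. For instance
  ∂[1,2] = [2] − [1].
As a 6×12 matrix over Z this has rank 5, with invariant factors (1,1,1,1,1).

Boundary ∂_2: C_2 → C_1 maps a triangle to the signed sum of its edges. For instance
  ∂[1,3,5] = [3,5] − [1,5] + [1,3],
  ∂[3,4,6] = [4,6] − [3,6] + [3,4].
The resulting 12×8 matrix has rank 7, and its Smith normal form has invariant factors (1,1,1,1,1,1,1).

Now H_k = ker ∂_k / im ∂_{k+1}, so:

  H_0: rank C_0 − rank ∂_1 = 6 − 5 = 1, and the invariant factors of ∂_1 are all 1, so H_0 ≅ Z.
  H_1: rank ker ∂_1 − rank ∂_2 = (12 − 5) − 7 = 0, and the invariant factors of ∂_2 are all 1, so H_1 ≅ 0.
  H_2: rank ker ∂_2 − rank ∂_3 = (8 − 7) − 0 = 1, and there is no ∂_3, so H_2 ≅ Z.

As a check, the Euler characteristic is 6 − 12 + 8 = 2, which agrees with 1 − 0 + 1 = 2.
(K is a triangulation of the 2-sphere S^2.)

Hence the Betti numbers are b_0 = 1, b_1 = 0, b_2 = 1.

b_0 = 1, b_1 = 0, b_2 = 1.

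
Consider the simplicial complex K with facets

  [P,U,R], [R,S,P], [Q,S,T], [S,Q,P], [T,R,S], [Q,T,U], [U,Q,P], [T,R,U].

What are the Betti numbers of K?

b_0 = 1, b_1 = 0, b_2 = 1.

Fix the vertex order P < Q < R < S < T < U and write every simplex with vertices in increasing order. Then dim K = 2 and the simplices of K are:

  0-simplices (6): P, Q, R, S, T, U
  1-simplices (12): PQ, PR, PS, PU, QS, QT, QU, RS, RT, RU, ST, TU
  2-simplices (8): PQS, PQU, PRS, PRU, QST, QTU, RST, RTU

so the chain groups are C_0 ≅ Z^6, C_1 ≅ Z^12, C_2 ≅ Z^8.

The boundary map ∂_1: C_1 → C_0 sends each edge [p,q] (with p < q) to q − p. For instance
  ∂RU = U − R.
This gives a 6×12 integer matrix of rank 5; reducing to Smith normal form yields diagonal entries (1,1,1,1,1).

∂_2: C_2 → C_1 sends each 2-simplex [p,q,r] to [q,r] − [p,r] + [p,q]. For instance
  ∂PRS = RS − PS + PR,
  ∂PQU = QU − PU + PQ.
As a 12×8 matrix over Z this has rank 7, with invariant factors (1,1,1,1,1,1,1).

Reading off H_k = ker ∂_k / im ∂_{k+1}:

  H_0: rank C_0 − rank ∂_1 = 6 − 5 = 1, and the invariant factors of ∂_1 are all 1, so H_0 ≅ Z.
  H_1: rank ker ∂_1 − rank ∂_2 = (12 − 5) − 7 = 0, and the invariant factors of ∂_2 are all 1, so H_1 ≅ 0.
  H_2: rank ker ∂_2 − rank ∂_3 = (8 − 7) − 0 = 1, and there is no ∂_3, so H_2 ≅ Z.

(K is a triangulation of the 2-sphere S^2.)

Hence the Betti numbers are b_0 = 1, b_1 = 0, b_2 = 1.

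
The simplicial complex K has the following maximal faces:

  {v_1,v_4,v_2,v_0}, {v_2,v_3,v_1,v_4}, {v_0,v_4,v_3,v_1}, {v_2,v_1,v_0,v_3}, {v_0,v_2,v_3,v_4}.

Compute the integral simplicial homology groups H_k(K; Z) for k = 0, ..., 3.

H_0 ≅ Z,  H_1 = 0,  H_2 = 0,  H_3 ≅ Z.

Order the vertices as v_0 < v_1 < v_2 < v_3 < v_4. Listing each simplex with vertices in this order, K has dimension 3 with simplices:

  0-simplices (5): [v_0], [v_1], [v_2], [v_3], [v_4]
  1-simplices (10): [v_0,v_1], [v_0,v_2], [v_0,v_3], [v_0,v_4], [v_1,v_2], [v_1,v_3], [v_1,v_4], [v_2,v_3], [v_2,v_4], [v_3,v_4]
  2-simplices (10): [v_0,v_1,v_2], [v_0,v_1,v_3], [v_0,v_1,v_4], [v_0,v_2,v_3], [v_0,v_2,v_4], [v_0,v_3,v_4], [v_1,v_2,v_3], [v_1,v_2,v_4], [v_1,v_3,v_4], [v_2,v_3,v_4]
  3-simplices (5): [v_0,v_1,v_2,v_3], [v_0,v_1,v_2,v_4], [v_0,v_1,v_3,v_4], [v_0,v_2,v_3,v_4], [v_1,v_2,v_3,v_4]

Hence C_0 ≅ Z^5, C_1 ≅ Z^10, C_2 ≅ Z^10, C_3 ≅ Z^5.

∂_1: C_1 → C_0 is given by ∂[p,q] = [q] − [p].
The 5×10 boundary matrix has rank 4 and Smith normal form diag(1,1,1,1).

∂_2: C_2 → C_1 acts by ∂[p,q,r] = [q,r] − [p,r] + [p,q]. For instance
  ∂[v_0,v_2,v_3] = [v_2,v_3] − [v_0,v_3] + [v_0,v_2],
  ∂[v_0,v_1,v_3] = [v_1,v_3] − [v_0,v_3] + [v_0,v_1].
As a 10×10 matrix over Z this has rank 6, with invariant factors (1,1,1,1,1,1).

Boundary ∂_3: C_3 → C_2 sends each 3-simplex σ to the alternating sum Σ_i (−1)^i (σ with its i-th vertex removed). For instance
  ∂[v_1,v_2,v_3,v_4] = [v_2,v_3,v_4] − [v_1,v_3,v_4] + [v_1,v_2,v_4] − [v_1,v_2,v_3],
  ∂[v_0,v_2,v_3,v_4] = [v_2,v_3,v_4] − [v_0,v_3,v_4] + [v_0,v_2,v_4] − [v_0,v_2,v_3].
This gives a 10×5 integer matrix of rank 4; reducing to Smith normal form yields diagonal entries (1,1,1,1).

Reading off H_k = ker ∂_k / im ∂_{k+1}:

  H_0: rank C_0 − rank ∂_1 = 5 − 4 = 1, and the invariant factors of ∂_1 are all 1, so H_0 = Z.
  H_1: rank ker ∂_1 − rank ∂_2 = (10 − 4) − 6 = 0, and the invariant factors of ∂_2 are all 1, so H_1 = 0.
  H_2: rank ker ∂_2 − rank ∂_3 = (10 − 6) − 4 = 0, and the invariant factors of ∂_3 are all 1, so H_2 = 0.
  H_3: rank ker ∂_3 − rank ∂_4 = (5 − 4) − 0 = 1, and there is no ∂_4, so H_3 = Z.

(K is a triangulation of the 3-sphere S^3.)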